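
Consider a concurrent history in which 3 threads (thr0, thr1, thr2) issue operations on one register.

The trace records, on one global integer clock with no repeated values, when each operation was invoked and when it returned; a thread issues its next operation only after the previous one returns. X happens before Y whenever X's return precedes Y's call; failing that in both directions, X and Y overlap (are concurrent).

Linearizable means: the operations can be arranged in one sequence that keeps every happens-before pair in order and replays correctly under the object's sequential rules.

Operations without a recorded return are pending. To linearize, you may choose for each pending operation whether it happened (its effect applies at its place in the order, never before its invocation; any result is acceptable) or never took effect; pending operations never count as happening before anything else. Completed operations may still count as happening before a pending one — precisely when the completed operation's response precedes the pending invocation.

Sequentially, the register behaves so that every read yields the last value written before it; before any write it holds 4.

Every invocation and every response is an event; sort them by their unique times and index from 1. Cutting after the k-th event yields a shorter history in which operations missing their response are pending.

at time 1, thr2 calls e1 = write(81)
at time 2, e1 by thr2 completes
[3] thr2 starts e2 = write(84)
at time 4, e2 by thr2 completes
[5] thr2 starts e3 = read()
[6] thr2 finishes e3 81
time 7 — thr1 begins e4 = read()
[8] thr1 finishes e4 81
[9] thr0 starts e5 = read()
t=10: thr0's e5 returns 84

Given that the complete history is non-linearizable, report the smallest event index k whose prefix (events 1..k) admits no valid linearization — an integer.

6

events 1..5 are still linearizable — one witness is e1, e2:
after step 1 (e1 write(81)): value 81
after step 2 (e2 write(84)): value 84
adding event 6 (e3 responds at 6) leaves no legal real-time order
take e1, e2, e3: step 3 already fails, because e3 read() → 81 cannot occur there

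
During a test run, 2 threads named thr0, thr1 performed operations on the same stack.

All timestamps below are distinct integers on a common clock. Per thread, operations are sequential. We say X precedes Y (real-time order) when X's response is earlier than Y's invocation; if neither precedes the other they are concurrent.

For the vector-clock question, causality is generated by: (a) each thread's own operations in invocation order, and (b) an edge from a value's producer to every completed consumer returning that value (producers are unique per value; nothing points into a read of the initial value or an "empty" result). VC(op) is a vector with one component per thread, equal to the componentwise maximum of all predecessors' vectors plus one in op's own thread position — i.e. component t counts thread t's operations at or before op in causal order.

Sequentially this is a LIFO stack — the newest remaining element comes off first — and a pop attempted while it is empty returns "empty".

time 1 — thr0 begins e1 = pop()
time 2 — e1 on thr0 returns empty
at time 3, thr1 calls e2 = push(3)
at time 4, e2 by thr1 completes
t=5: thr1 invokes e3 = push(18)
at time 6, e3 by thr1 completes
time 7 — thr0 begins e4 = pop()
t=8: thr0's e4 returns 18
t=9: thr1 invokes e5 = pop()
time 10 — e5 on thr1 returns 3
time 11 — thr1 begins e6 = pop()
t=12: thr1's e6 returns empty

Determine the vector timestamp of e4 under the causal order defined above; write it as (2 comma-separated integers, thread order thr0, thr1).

e2, invoked 3, has no incoming edges; only thr1's bump applies → (0, 1)
e1, invoked 1, has no incoming edges; only thr0's bump applies → (1, 0)
VC(e3, invoked at 5): max of VC(e2)=(0, 1), then +1 on thread thr1 → (0, 2)
VC(e5, invoked at 9): max of VC(e2)=(0, 1), VC(e3)=(0, 2), then +1 on thread thr1 → (0, 3)
VC(e6, invoked at 11): max of VC(e5)=(0, 3), then +1 on thread thr1 → (0, 4)
VC(e4, invoked at 7): max of VC(e1)=(1, 0), VC(e3)=(0, 2), then +1 on thread thr0 → (2, 2)
target: VC(e4) = (2, 2)

(2, 2)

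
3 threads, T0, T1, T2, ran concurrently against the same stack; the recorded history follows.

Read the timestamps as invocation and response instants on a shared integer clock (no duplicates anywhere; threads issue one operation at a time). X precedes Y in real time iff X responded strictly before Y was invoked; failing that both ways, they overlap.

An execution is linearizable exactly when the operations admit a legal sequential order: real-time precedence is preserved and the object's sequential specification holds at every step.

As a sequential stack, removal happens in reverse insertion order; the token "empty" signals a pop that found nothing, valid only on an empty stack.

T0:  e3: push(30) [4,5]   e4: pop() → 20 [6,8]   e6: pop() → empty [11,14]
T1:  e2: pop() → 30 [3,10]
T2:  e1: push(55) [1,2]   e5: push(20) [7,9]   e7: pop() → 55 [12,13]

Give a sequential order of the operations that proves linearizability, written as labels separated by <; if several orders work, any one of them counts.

1. e1 push(55), leaving stack <55>
2. e3 push(30), leaving stack <55,30>
3. e2 pop() → 30, leaving stack <55>
4. e5 push(20), leaving stack <55,20>
5. e4 pop() → 20, leaving stack <55>
6. e7 pop() → 55, leaving stack <>
7. e6 pop() → empty, leaving stack <>

e1 < e3 < e2 < e5 < e4 < e7 < e6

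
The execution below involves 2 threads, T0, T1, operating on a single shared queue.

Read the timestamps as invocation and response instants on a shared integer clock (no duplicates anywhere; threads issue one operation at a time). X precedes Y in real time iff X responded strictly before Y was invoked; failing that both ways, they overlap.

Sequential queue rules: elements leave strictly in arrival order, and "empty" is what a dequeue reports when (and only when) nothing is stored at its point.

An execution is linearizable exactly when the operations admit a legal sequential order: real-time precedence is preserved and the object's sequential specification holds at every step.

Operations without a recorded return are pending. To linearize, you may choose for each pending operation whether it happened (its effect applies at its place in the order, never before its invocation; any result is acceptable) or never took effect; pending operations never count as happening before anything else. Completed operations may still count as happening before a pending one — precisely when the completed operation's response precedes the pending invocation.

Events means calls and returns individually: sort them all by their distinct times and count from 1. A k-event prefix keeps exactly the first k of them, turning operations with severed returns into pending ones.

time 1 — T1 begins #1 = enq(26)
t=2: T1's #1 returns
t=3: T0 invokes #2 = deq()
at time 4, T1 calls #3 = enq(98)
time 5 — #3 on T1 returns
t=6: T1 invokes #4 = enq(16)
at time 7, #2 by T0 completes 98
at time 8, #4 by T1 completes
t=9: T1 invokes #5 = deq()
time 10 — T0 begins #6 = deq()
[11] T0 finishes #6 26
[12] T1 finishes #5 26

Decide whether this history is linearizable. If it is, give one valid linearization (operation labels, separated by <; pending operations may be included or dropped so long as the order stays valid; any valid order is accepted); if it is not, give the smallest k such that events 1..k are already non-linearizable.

the violation lands at event 7, #2's response at time 7: events 1..6 linearize, events 1..7 do not
every one of the 2 real-time-consistent orders over 3 completed queue ops fails the sequential spec
including or dropping the 1 pending operation (#4) in any combination fails
for example #1, #2, #3 (pending dropped) fails at step 2: #2 deq() → 98 is not legal there
for example #1, #3, #2 (pending dropped) fails at step 3: #2 deq() → 98 is not legal there

not linearizable — minimal violating prefix: 7 events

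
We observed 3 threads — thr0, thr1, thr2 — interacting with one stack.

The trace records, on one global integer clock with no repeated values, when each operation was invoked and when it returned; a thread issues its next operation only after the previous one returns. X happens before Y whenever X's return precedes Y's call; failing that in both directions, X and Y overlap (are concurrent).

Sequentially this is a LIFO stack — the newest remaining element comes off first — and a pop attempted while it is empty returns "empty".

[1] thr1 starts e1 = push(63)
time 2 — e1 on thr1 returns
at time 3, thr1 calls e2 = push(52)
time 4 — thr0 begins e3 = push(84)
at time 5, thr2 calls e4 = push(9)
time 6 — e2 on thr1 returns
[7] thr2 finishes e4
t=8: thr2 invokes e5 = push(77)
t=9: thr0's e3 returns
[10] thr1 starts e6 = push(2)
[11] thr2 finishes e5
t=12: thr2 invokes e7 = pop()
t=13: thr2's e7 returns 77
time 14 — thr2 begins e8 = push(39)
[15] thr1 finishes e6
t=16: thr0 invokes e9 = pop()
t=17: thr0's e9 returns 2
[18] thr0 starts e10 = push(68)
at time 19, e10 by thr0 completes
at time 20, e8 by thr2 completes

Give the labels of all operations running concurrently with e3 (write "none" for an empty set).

e2, e4, e5

concurrent with e3 ([4,9]): every op whose interval crosses 4..9
e1 [1,2]: before
e2 [3,6]: concurrent
e4 [5,7]: concurrent
e5 [8,11]: concurrent
e6 [10,15]: after
e7 [12,13]: after
e8 [14,20]: after
e9 [16,17]: after
e10 [18,19]: after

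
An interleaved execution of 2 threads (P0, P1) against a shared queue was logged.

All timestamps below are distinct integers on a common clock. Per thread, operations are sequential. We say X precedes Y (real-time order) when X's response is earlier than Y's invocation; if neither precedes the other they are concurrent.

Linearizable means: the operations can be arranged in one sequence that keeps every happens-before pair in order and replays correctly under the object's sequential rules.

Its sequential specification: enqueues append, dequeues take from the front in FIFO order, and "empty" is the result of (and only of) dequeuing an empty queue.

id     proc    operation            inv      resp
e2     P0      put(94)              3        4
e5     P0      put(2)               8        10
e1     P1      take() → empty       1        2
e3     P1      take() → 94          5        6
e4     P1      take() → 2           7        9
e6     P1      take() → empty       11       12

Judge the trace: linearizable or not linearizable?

linearizable

one valid linearization: e1, e2, e3, e5, e4, e6
1. e1 take() → empty, leaving queue <>
2. e2 put(94), leaving queue <94>
3. e3 take() → 94, leaving queue <>
4. e5 put(2), leaving queue <2>
5. e4 take() → 2, leaving queue <>
6. e6 take() → empty, leaving queue <>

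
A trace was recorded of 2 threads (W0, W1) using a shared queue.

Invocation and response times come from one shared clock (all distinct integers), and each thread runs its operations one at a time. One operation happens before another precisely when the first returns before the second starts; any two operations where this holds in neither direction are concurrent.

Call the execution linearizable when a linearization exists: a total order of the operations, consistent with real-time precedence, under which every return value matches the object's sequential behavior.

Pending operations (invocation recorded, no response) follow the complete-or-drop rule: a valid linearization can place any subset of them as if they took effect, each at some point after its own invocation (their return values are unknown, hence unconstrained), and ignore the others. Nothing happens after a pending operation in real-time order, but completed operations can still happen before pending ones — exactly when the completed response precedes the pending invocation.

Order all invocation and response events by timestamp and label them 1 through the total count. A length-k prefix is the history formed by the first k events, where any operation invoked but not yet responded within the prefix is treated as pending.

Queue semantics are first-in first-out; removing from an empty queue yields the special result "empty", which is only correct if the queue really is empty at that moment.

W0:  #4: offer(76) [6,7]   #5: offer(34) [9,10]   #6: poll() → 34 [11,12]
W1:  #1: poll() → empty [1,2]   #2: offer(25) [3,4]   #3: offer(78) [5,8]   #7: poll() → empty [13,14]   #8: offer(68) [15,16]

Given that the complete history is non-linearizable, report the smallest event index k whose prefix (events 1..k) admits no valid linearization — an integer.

12

events 1..11 are still linearizable — one witness is #1, #2, #3, #4, #5:
after step 1 (#1 poll() → empty): queue <>
after step 2 (#2 offer(25)): queue <25>
after step 3 (#3 offer(78)): queue <25,78>
after step 4 (#4 offer(76)): queue <25,78,76>
after step 5 (#5 offer(34)): queue <25,78,76,34>
include event 12 — #6 responding at 12 — and every candidate order breaks
sample order #1, #2, #3, #4, #5, #6 stalls at step 6 — #6 poll() → 34 has no legal effect
sample order #1, #2, #4, #3, #5, #6 stalls at step 6 — #6 poll() → 34 has no legal effect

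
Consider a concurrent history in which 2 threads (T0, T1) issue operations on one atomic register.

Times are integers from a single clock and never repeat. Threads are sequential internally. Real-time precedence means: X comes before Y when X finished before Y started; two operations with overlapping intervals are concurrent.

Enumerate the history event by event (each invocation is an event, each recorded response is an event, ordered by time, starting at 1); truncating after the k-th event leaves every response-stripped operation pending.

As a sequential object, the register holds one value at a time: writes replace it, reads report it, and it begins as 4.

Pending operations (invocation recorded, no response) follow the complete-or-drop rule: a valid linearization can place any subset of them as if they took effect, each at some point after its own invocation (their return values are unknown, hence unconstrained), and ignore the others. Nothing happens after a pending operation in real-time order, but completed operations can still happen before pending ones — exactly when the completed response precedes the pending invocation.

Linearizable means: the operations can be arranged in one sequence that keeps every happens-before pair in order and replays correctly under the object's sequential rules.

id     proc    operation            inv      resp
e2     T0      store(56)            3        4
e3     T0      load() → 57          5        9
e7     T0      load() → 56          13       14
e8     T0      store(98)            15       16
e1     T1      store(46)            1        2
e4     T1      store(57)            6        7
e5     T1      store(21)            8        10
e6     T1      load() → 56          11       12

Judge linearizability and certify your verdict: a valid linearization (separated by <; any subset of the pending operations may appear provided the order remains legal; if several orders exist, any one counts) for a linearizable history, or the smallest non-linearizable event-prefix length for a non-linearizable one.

through event 11 a valid linearization exists; event 12 (e6 responding at time 12) ends that
the 6 completed operations admit 3 real-time orders; each fails the atomic register replay
e.g. e1, e2, e3, e4, e5, e6: illegal at step 3, since e3 load() → 57 cannot apply there
e.g. e1, e2, e4, e3, e5, e6: illegal at step 6, since e6 load() → 56 cannot apply there

not linearizable — minimal violating prefix: 12 events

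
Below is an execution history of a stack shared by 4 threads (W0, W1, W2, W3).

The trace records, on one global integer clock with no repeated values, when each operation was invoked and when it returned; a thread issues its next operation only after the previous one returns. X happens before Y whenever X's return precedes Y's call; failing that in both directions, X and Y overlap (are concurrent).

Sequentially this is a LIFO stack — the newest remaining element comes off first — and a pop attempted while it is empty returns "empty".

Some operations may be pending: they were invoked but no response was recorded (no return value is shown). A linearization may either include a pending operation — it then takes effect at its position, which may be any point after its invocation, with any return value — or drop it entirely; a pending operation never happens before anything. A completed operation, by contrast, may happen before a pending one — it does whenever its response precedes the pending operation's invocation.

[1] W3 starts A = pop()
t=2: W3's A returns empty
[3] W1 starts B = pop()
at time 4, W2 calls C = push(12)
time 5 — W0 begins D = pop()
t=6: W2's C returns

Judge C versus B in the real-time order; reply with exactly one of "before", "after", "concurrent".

concurrent

C spans [4,6], B spans [3,…)
the intervals overlap in both directions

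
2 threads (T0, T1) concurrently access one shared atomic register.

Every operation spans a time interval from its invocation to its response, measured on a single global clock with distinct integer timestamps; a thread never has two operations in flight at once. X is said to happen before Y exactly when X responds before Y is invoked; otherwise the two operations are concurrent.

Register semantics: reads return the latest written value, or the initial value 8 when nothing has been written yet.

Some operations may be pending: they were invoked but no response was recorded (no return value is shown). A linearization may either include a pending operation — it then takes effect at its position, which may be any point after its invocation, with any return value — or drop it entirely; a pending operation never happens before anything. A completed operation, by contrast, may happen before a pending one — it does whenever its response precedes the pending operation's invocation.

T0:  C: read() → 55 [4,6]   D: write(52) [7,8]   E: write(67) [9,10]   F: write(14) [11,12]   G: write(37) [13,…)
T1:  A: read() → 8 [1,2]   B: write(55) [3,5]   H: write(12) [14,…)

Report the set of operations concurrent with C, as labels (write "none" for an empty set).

B

C spans [4,6]; an op avoiding the whole window 4..6 is ordered, any other is concurrent
A [1,2]: before
B [3,5]: concurrent
D [7,8]: after
E [9,10]: after
F [11,12]: after
G [13,…): after
H [14,…): after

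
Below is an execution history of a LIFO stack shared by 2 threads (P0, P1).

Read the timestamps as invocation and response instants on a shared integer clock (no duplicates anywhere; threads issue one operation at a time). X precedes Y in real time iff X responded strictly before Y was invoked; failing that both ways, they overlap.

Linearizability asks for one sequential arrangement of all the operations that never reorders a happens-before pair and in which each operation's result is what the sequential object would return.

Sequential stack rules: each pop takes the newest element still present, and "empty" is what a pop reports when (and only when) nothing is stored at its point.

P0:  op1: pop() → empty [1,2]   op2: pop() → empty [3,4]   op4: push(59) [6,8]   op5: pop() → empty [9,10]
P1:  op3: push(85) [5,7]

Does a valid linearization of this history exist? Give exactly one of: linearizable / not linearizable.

the violation lands at event 10, op5's response at time 10: events 1..9 linearize, events 1..10 do not
no legal order exists: 2 real-time-consistent candidates over 5 completed LIFO stack operations, all rejected
sample order op1, op2, op3, op4, op5 stalls at step 5 — op5 pop() → empty has no legal effect
sample order op1, op2, op4, op3, op5 stalls at step 5 — op5 pop() → empty has no legal effect

not linearizable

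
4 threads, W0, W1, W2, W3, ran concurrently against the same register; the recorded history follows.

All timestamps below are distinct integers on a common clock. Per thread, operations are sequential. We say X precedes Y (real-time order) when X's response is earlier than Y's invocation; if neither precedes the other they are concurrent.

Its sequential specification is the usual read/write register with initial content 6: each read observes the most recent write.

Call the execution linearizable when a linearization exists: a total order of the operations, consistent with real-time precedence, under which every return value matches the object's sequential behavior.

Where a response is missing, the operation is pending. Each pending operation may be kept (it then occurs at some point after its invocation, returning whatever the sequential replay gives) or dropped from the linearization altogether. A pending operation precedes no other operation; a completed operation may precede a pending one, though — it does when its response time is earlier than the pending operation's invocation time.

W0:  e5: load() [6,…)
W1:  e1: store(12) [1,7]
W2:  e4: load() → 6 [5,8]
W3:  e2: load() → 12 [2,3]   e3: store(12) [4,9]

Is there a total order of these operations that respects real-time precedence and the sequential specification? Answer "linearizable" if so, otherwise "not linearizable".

not linearizable

already the first 8 events (up to e4's response at time 8) admit no linearization; the first 7 still do
every one of the 3 real-time-consistent orders over 3 completed register ops fails the sequential spec
no escape via the 2 pending operations (e3, e5): every completion choice fails
take e1, e2, e4 (pending dropped): step 3 already fails, because e4 load() → 6 cannot occur there
take e2, e1, e4 (pending dropped): step 1 already fails, because e2 load() → 12 cannot occur there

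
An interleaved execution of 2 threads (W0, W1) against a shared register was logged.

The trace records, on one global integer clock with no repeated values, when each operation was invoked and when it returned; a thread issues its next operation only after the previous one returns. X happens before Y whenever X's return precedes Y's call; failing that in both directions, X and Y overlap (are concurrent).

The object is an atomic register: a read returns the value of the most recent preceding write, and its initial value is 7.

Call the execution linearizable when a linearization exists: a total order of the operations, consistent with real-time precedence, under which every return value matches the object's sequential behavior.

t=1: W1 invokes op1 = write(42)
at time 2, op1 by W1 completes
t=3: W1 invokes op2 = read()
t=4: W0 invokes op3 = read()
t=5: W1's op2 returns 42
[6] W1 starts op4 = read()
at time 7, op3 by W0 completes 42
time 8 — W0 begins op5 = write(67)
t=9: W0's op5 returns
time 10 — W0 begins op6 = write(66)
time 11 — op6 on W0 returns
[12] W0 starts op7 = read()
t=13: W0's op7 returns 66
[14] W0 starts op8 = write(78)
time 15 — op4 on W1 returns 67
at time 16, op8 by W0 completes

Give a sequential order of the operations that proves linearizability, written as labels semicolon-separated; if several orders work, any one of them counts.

op1; op2; op3; op5; op4; op6; op7; op8

1. op1 write(42), leaving value 42
2. op2 read() → 42, leaving value 42
3. op3 read() → 42, leaving value 42
4. op5 write(67), leaving value 67
5. op4 read() → 67, leaving value 67
6. op6 write(66), leaving value 66
7. op7 read() → 66, leaving value 66
8. op8 write(78), leaving value 78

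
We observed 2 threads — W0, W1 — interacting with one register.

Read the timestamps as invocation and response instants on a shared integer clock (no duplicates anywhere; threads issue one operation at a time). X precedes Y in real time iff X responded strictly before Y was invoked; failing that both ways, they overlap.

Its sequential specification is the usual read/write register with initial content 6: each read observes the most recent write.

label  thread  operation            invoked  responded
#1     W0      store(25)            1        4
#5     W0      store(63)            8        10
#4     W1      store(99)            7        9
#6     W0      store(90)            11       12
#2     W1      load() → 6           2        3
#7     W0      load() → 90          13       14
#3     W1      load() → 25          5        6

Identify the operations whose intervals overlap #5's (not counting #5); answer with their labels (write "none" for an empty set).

#4

concurrent with #5 ([8,10]): every op whose interval crosses 8..10
#1 [1,4]: before
#2 [2,3]: before
#3 [5,6]: before
#4 [7,9]: concurrent
#6 [11,12]: after
#7 [13,14]: after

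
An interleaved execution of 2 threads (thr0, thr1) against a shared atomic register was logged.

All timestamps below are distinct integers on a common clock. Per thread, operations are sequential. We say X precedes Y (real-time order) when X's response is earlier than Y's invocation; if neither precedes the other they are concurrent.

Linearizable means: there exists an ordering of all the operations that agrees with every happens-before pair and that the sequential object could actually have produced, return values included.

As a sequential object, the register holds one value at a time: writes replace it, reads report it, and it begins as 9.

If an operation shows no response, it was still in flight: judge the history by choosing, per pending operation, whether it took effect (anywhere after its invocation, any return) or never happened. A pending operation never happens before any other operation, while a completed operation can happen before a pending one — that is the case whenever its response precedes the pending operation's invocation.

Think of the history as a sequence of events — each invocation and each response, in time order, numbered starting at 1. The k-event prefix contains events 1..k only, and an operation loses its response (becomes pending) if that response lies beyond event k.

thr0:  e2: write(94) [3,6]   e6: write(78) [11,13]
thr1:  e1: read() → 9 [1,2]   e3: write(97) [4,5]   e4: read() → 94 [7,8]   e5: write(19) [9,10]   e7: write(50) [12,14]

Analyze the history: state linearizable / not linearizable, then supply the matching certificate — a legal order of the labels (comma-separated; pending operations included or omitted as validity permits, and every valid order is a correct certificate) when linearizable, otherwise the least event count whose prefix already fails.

linearizable — witness: e1, e3, e2, e4, e5, e6, e7

after step 1 (e1 read() → 9): value 9
after step 2 (e3 write(97)): value 97
after step 3 (e2 write(94)): value 94
after step 4 (e4 read() → 94): value 94
after step 5 (e5 write(19)): value 19
after step 6 (e6 write(78)): value 78
after step 7 (e7 write(50)): value 50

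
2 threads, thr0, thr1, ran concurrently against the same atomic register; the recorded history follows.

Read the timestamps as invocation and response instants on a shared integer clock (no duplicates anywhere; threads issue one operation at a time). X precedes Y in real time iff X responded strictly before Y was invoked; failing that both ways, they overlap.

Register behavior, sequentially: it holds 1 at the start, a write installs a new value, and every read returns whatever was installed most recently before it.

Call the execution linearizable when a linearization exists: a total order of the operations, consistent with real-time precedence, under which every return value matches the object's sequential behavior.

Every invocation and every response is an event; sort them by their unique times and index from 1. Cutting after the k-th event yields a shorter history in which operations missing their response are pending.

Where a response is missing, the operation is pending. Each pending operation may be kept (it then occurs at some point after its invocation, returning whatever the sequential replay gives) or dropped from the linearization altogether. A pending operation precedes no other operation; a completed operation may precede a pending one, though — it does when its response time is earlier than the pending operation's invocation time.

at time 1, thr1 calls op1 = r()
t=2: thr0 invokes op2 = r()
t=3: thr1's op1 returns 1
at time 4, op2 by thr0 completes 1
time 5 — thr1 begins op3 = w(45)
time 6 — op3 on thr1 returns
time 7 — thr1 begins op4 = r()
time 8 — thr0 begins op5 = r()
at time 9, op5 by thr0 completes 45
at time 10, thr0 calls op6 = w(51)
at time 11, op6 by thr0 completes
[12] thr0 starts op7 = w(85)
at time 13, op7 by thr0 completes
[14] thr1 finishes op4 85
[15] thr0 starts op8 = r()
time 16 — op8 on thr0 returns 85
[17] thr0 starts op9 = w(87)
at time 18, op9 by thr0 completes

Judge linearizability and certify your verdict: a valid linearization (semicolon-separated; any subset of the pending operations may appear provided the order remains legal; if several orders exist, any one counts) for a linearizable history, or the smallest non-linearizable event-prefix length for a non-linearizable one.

linearizable — witness: op1; op2; op3; op5; op6; op7; op4; op8; op9

step 1: op1 r() → 1 — value 1
step 2: op2 r() → 1 — value 1
step 3: op3 w(45) — value 45
step 4: op5 r() → 45 — value 45
step 5: op6 w(51) — value 51
step 6: op7 w(85) — value 85
step 7: op4 r() → 85 — value 85
step 8: op8 r() → 85 — value 85
step 9: op9 w(87) — value 87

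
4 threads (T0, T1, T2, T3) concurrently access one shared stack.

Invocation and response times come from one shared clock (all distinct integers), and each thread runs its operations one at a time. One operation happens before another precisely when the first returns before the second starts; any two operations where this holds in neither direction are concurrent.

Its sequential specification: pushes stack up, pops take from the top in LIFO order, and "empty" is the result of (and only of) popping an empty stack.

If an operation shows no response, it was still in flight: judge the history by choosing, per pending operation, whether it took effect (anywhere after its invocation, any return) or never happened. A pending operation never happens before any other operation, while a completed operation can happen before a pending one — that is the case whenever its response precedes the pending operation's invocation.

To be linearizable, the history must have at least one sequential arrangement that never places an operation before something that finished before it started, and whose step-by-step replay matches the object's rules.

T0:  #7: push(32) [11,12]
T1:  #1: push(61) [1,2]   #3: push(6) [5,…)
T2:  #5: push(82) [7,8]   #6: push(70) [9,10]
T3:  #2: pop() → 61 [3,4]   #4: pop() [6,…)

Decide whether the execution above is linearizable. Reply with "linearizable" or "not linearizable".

a witness: #1, #2, #3, #4, #5, #6, #7
1. #1 push(61), leaving stack <61>
2. #2 pop() → 61, leaving stack <>
3. #3 push(6) (pending, included), leaving stack <6>
4. #4 pop() (pending, included), leaving stack <>
5. #5 push(82), leaving stack <82>
6. #6 push(70), leaving stack <82,70>
7. #7 push(32), leaving stack <82,70,32>

linearizable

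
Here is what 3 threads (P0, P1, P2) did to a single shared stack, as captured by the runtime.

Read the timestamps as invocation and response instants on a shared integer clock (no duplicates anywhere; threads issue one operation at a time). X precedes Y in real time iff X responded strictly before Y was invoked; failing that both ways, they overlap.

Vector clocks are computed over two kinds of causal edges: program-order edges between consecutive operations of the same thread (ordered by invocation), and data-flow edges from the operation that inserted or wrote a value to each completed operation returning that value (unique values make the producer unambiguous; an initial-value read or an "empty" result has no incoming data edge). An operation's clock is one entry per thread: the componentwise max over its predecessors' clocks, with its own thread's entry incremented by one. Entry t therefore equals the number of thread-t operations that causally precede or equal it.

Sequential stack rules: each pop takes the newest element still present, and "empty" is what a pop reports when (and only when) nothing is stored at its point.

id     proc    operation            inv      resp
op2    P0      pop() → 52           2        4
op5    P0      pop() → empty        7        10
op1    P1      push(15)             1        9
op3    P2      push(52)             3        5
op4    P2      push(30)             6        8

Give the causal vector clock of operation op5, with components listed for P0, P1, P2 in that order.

(2, 0, 1)

op3 (invocation 3): nothing precedes it; P2's component alone gives (0, 0, 1)
op1 (invocation 1): nothing precedes it; P1's component alone gives (0, 1, 0)
op4 (invocation 6): componentwise max over VC(op3)=(0, 0, 1), +1 at P2, giving (0, 0, 2)
op2 (invocation 2): componentwise max over VC(op3)=(0, 0, 1), +1 at P0, giving (1, 0, 1)
op5 (invocation 7): componentwise max over VC(op2)=(1, 0, 1), +1 at P0, giving (2, 0, 1)
target: VC(op5) = (2, 0, 1)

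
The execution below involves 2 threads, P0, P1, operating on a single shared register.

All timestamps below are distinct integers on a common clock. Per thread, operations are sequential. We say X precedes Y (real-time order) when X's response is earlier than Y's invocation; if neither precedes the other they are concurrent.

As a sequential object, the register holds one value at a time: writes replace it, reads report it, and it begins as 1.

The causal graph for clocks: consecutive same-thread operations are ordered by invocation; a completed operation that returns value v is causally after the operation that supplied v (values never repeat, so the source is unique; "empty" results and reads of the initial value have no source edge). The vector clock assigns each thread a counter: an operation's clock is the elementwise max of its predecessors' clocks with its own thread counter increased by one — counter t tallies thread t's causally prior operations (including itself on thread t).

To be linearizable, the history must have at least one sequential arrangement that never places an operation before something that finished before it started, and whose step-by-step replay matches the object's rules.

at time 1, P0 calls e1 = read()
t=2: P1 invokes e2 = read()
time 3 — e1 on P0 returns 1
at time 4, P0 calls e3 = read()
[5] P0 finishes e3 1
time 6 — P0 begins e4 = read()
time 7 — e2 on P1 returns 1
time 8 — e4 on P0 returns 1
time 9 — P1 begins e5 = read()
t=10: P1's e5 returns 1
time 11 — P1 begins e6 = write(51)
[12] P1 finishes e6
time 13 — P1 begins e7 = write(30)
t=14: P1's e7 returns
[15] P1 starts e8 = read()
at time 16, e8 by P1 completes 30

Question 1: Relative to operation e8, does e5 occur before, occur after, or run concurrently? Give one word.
before

e5 spans [9,10], e8 spans [15,16]
resp(e5)=10 < inv(e8)=15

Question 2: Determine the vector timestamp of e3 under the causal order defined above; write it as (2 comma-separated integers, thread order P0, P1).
(2, 0)

root op e2, invoked 2: fresh clock plus P1's own tick → (0, 1)
root op e1, invoked 1: fresh clock plus P0's own tick → (1, 0)
e5, invoked 9, takes VC(e2)=(0, 1) under max, adds 1 for P1 → (0, 2)
e3, invoked 4, takes VC(e1)=(1, 0) under max, adds 1 for P0 → (2, 0)
e6, invoked 11, takes VC(e5)=(0, 2) under max, adds 1 for P1 → (0, 3)
e4, invoked 6, takes VC(e3)=(2, 0) under max, adds 1 for P0 → (3, 0)
e7, invoked 13, takes VC(e6)=(0, 3) under max, adds 1 for P1 → (0, 4)
e8, invoked 15, takes VC(e7)=(0, 4) under max, adds 1 for P1 → (0, 5)
target: VC(e3) = (2, 0)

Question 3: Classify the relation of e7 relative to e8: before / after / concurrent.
before

e7 spans [13,14], e8 spans [15,16]
resp(e7)=14 < inv(e8)=15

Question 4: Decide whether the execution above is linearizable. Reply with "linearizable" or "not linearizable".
linearizable

one valid linearization: e1, e2, e3, e4, e5, e6, e7, e8
after step 1 (e1 read() → 1): value 1
after step 2 (e2 read() → 1): value 1
after step 3 (e3 read() → 1): value 1
after step 4 (e4 read() → 1): value 1
after step 5 (e5 read() → 1): value 1
after step 6 (e6 write(51)): value 51
after step 7 (e7 write(30)): value 30
after step 8 (e8 read() → 30): value 30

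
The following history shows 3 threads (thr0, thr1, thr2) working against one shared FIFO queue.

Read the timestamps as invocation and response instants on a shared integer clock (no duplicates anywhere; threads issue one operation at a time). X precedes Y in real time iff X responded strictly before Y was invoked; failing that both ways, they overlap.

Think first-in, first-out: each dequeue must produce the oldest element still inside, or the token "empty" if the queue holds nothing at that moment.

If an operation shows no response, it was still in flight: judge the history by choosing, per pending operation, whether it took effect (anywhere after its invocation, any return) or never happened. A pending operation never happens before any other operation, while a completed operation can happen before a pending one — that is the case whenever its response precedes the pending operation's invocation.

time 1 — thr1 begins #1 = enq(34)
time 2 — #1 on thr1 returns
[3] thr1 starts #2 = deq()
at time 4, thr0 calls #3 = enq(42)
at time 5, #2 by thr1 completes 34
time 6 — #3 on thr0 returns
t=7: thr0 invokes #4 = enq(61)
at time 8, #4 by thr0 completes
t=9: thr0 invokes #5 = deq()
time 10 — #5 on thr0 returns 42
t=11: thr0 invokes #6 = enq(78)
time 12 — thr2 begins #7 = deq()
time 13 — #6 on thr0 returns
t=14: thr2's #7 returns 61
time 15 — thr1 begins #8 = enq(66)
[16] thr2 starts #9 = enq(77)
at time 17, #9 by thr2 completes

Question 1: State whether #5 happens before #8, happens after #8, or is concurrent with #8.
Answer: before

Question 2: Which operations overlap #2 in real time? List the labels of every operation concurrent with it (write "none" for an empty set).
Answer: #3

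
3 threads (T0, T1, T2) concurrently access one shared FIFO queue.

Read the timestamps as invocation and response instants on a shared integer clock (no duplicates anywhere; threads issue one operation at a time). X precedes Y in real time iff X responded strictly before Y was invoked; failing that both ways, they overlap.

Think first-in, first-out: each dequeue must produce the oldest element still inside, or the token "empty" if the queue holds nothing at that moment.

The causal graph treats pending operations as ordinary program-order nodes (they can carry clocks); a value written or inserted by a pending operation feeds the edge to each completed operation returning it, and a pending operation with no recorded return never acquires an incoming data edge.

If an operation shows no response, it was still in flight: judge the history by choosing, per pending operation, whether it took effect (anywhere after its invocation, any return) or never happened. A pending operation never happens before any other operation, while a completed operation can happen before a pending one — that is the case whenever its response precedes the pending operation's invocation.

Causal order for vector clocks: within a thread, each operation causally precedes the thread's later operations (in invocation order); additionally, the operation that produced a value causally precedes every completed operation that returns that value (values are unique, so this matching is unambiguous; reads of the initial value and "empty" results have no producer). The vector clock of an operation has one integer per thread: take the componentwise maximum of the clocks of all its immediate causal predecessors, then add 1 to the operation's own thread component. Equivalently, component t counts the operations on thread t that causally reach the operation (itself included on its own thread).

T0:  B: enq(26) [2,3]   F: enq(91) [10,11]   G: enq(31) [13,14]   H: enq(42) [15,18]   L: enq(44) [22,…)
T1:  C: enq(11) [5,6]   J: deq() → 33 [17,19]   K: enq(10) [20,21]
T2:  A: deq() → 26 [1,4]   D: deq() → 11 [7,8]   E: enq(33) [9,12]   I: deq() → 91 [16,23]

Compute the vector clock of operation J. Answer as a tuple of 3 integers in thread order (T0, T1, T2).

(1, 2, 3)

root op C, invoked 5: fresh clock plus T1's own tick → (0, 1, 0)
root op B, invoked 2: fresh clock plus T0's own tick → (1, 0, 0)
A, invoked 1, takes VC(B)=(1, 0, 0) under max, adds 1 for T2 → (1, 0, 1)
F, invoked 10, takes VC(B)=(1, 0, 0) under max, adds 1 for T0 → (2, 0, 0)
G, invoked 13, takes VC(F)=(2, 0, 0) under max, adds 1 for T0 → (3, 0, 0)
D, invoked 7, takes VC(A)=(1, 0, 1), VC(C)=(0, 1, 0) under max, adds 1 for T2 → (1, 1, 2)
H, invoked 15, takes VC(G)=(3, 0, 0) under max, adds 1 for T0 → (4, 0, 0)
E, invoked 9, takes VC(D)=(1, 1, 2) under max, adds 1 for T2 → (1, 1, 3)
L, invoked 22, takes VC(H)=(4, 0, 0) under max, adds 1 for T0 → (5, 0, 0)
J, invoked 17, takes VC(C)=(0, 1, 0), VC(E)=(1, 1, 3) under max, adds 1 for T1 → (1, 2, 3)
K, invoked 20, takes VC(J)=(1, 2, 3) under max, adds 1 for T1 → (1, 3, 3)
I, invoked 16, takes VC(E)=(1, 1, 3), VC(F)=(2, 0, 0) under max, adds 1 for T2 → (2, 1, 4)
target: VC(J) = (1, 2, 3)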